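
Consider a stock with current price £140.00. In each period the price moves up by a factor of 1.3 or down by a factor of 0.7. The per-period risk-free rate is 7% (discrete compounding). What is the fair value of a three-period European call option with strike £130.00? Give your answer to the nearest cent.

Risk-neutral probability p = (1 + 0.07 − 0.7)/(1.3 − 0.7) = 0.3700/0.6000 = 0.6167
Terminal stock prices: S_uuu = 307.6, S_uud = 165.6, S_udd = 89.18, S_ddd = 48.02
Terminal payoffs (S − K): max(177.6, 0) = 177.6, max(35.62, 0) = 35.62, max(-40.82, 0) = 0, max(-81.98, 0) = 0
Node uu (S = 236.6): V_uu = 1/1.07·[0.6167·177.5800 + 0.3833·35.6200] = 115.1047
Node ud (S = 127.4): V_ud = 1/1.07·[0.6167·35.6200 + 0.3833·0.0000] = 20.5287
Node dd (S = 68.6): V_dd = 1/1.07·[0.6167·0.0000 + 0.3833·0.0000] = 0.0000
Node u (S = 182): V_u = 1/1.07·[0.6167·115.1047 + 0.3833·20.5287] = 73.6921
Node d (S = 98): V_d = 1/1.07·[0.6167·20.5287 + 0.3833·0.0000] = 11.8312
Node 0 (S = 140): V_0 = 1/1.07·[0.6167·73.6921 + 0.3833·11.8312] = 46.7091

£46.71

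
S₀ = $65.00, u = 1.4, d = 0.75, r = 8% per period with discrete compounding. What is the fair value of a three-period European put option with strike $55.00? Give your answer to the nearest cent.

Risk-neutral probability p = (1 + 0.08 − 0.75)/(1.4 − 0.75) = 0.3300/0.6500 = 0.5077
Terminal stock prices: S_uuu = 178.4, S_uud = 95.55, S_udd = 51.19, S_ddd = 27.42
Terminal payoffs (K − S): max(-123.4, 0) = 0, max(-40.55, 0) = 0, max(3.812, 0) = 3.812, max(27.58, 0) = 27.58
Node uu (S = 127.4): V_uu = 1/1.08·[0.5077·0.0000 + 0.4923·0.0000] = 0.0000
Node ud (S = 68.25): V_ud = 1/1.08·[0.5077·0.0000 + 0.4923·3.8125] = 1.7379
Node dd (S = 36.56): V_dd = 1/1.08·[0.5077·3.8125 + 0.4923·27.5781] = 14.3634
Node u (S = 91): V_u = 1/1.08·[0.5077·0.0000 + 0.4923·1.7379] = 0.7922
Node d (S = 48.75): V_d = 1/1.08·[0.5077·1.7379 + 0.4923·14.3634] = 7.3644
Node 0 (S = 65): V_0 = 1/1.08·[0.5077·0.7922 + 0.4923·7.3644] = 3.7294

$3.73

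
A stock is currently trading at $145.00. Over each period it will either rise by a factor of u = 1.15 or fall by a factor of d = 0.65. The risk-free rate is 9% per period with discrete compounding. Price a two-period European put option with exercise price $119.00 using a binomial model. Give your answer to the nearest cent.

Risk-neutral probability p = (1 + 0.09 − 0.65)/(1.15 − 0.65) = 0.4400/0.5000 = 0.8800
Terminal stock prices: S_uu = 191.8, S_ud = 108.4, S_dd = 61.26
Terminal payoffs (K − S): max(-72.76, 0) = 0, max(10.61, 0) = 10.61, max(57.74, 0) = 57.74
Node u (S = 166.8): V_u = 1/1.09·[0.8800·0.0000 + 0.1200·10.6125] = 1.1683
Node d (S = 94.25): V_d = 1/1.09·[0.8800·10.6125 + 0.1200·57.7375] = 14.9243
Node 0 (S = 145): V_0 = 1/1.09·[0.8800·1.1683 + 0.1200·14.9243] = 2.5863

$2.59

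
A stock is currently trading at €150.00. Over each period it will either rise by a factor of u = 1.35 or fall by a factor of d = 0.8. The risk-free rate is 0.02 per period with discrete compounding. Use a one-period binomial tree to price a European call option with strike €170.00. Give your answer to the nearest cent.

Risk-neutral probability p = (1 + 0.02 − 0.8)/(1.35 − 0.8) = 0.2200/0.5500 = 0.4000
Terminal stock prices: S_u = 202.5, S_d = 120
Terminal payoffs (S − K): max(32.5, 0) = 32.5, max(-50, 0) = 0
Node 0 (S = 150): V_0 = 1/1.02·[0.4000·32.5000 + 0.6000·0.0000] = 12.7451

€12.75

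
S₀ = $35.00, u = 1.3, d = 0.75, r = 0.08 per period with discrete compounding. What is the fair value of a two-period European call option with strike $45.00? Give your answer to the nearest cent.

Risk-neutral probability p = (1 + 0.08 − 0.75)/(1.3 − 0.75) = 0.3300/0.5500 = 0.6000
Terminal stock prices: S_uu = 59.15, S_ud = 34.12, S_dd = 19.69
Terminal payoffs (S − K): max(14.15, 0) = 14.15, max(-10.88, 0) = 0, max(-25.31, 0) = 0
Node u (S = 45.5): V_u = 1/1.08·[0.6000·14.1500 + 0.4000·0.0000] = 7.8611
Node d (S = 26.25): V_d = 1/1.08·[0.6000·0.0000 + 0.4000·0.0000] = 0.0000
Node 0 (S = 35): V_0 = 1/1.08·[0.6000·7.8611 + 0.4000·0.0000] = 4.3673

$4.37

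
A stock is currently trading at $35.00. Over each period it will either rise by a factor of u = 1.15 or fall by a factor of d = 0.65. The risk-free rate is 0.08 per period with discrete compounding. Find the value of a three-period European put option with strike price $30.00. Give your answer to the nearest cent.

Risk-neutral probability p = (1 + 0.08 − 0.65)/(1.15 − 0.65) = 0.4300/0.5000 = 0.8600
Terminal stock prices: S_uuu = 53.23, S_uud = 30.09, S_udd = 17.01, S_ddd = 9.612
Terminal payoffs (K − S): max(-23.23, 0) = 0, max(-0.08687, 0) = 0, max(12.99, 0) = 12.99, max(20.39, 0) = 20.39
Node uu (S = 46.29): V_uu = 1/1.08·[0.8600·0.0000 + 0.1400·0.0000] = 0.0000
Node ud (S = 26.16): V_ud = 1/1.08·[0.8600·0.0000 + 0.1400·12.9944] = 1.6845
Node dd (S = 14.79): V_dd = 1/1.08·[0.8600·12.9944 + 0.1400·20.3881] = 12.9903
Node u (S = 40.25): V_u = 1/1.08·[0.8600·0.0000 + 0.1400·1.6845] = 0.2184
Node d (S = 22.75): V_d = 1/1.08·[0.8600·1.6845 + 0.1400·12.9903] = 3.0253
Node 0 (S = 35): V_0 = 1/1.08·[0.8600·0.2184 + 0.1400·3.0253] = 0.5660

$0.57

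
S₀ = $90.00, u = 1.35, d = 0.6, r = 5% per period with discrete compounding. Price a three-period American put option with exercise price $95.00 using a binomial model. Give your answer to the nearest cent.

$20.43

Risk-neutral probability p = (1 + 0.05 − 0.6)/(1.35 − 0.6) = 0.4500/0.7500 = 0.6000
Terminal stock prices: S_uuu = 221.4, S_uud = 98.42, S_udd = 43.74, S_ddd = 19.44
Terminal payoffs (K − S): max(-126.4, 0) = 0, max(-3.415, 0) = 0, max(51.26, 0) = 51.26, max(75.56, 0) = 75.56
Node uu (S = 164): continuation = 1/1.05·[0.6000·0.0000 + 0.4000·0.0000] = 0.0000; exercise value = 0.0000 ≤ continuation, so V_uu = 0.0000
Node ud (S = 72.9): continuation = 1/1.05·[0.6000·0.0000 + 0.4000·51.2600] = 19.5276; exercise value = 22.1000 > continuation, so V_ud = 22.1000 (exercise)
Node dd (S = 32.4): continuation = 1/1.05·[0.6000·51.2600 + 0.4000·75.5600] = 58.0762; exercise value = 62.6000 > continuation, so V_dd = 62.6000 (exercise)
Node u (S = 121.5): continuation = 1/1.05·[0.6000·0.0000 + 0.4000·22.1000] = 8.4190; exercise value = 0.0000 ≤ continuation, so V_u = 8.4190
Node d (S = 54): continuation = 1/1.05·[0.6000·22.1000 + 0.4000·62.6000] = 36.4762; exercise value = 41.0000 > continuation, so V_d = 41.0000 (exercise)
Node 0 (S = 90): continuation = 1/1.05·[0.6000·8.4190 + 0.4000·41.0000] = 20.4299; exercise value = 5.0000 ≤ continuation, so V_0 = 20.4299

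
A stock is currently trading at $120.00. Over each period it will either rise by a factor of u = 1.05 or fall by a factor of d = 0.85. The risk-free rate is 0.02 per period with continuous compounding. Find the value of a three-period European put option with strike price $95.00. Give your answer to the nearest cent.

Risk-neutral probability p = (e^0.02 − 0.85)/(1.05 − 0.85) = 0.1702/0.2000 = 0.8510
Terminal stock prices: S_uuu = 138.9, S_uud = 112.5, S_udd = 91.03, S_ddd = 73.69
Terminal payoffs (K − S): max(-43.92, 0) = 0, max(-17.46, 0) = 0, max(3.965, 0) = 3.965, max(21.31, 0) = 21.31
Node uu (S = 132.3): V_uu = e^(−0.02)·[0.8510·0.0000 + 0.1490·0.0000] = 0.0000
Node ud (S = 107.1): V_ud = e^(−0.02)·[0.8510·0.0000 + 0.1490·3.9650] = 0.5791
Node dd (S = 86.7): V_dd = e^(−0.02)·[0.8510·3.9650 + 0.1490·21.3050] = 6.4189
Node u (S = 126): V_u = e^(−0.02)·[0.8510·0.0000 + 0.1490·0.5791] = 0.0846
Node d (S = 102): V_d = e^(−0.02)·[0.8510·0.5791 + 0.1490·6.4189] = 1.4205
Node 0 (S = 120): V_0 = e^(−0.02)·[0.8510·0.0846 + 0.1490·1.4205] = 0.2780

$0.28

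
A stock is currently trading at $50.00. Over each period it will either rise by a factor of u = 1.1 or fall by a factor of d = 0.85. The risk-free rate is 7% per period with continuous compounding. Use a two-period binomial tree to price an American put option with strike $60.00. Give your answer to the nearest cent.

Risk-neutral probability p = (e^0.07 − 0.85)/(1.1 − 0.85) = 0.2225/0.2500 = 0.8900
Terminal stock prices: S_uu = 60.5, S_ud = 46.75, S_dd = 36.12
Terminal payoffs (K − S): max(-0.5, 0) = 0, max(13.25, 0) = 13.25, max(23.88, 0) = 23.88
Node u (S = 55): continuation = e^(−0.07)·[0.8900·0.0000 + 0.1100·13.2500] = 1.3586; exercise value = 5.0000 > continuation, so V_u = 5.0000 (exercise)
Node d (S = 42.5): continuation = e^(−0.07)·[0.8900·13.2500 + 0.1100·23.8750] = 13.4436; exercise value = 17.5000 > continuation, so V_d = 17.5000 (exercise)
Node 0 (S = 50): continuation = e^(−0.07)·[0.8900·5.0000 + 0.1100·17.5000] = 5.9436; exercise value = 10.0000 > continuation, so V_0 = 10.0000 (exercise)

$10.00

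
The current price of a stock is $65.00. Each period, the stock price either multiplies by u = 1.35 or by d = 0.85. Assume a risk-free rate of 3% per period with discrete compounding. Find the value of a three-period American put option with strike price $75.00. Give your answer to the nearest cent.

Risk-neutral probability p = (1 + 0.03 − 0.85)/(1.35 − 0.85) = 0.1800/0.5000 = 0.3600
Terminal stock prices: S_uuu = 159.9, S_uud = 100.7, S_udd = 63.4, S_ddd = 39.92
Terminal payoffs (K − S): max(-84.92, 0) = 0, max(-25.69, 0) = 0, max(11.6, 0) = 11.6, max(35.08, 0) = 35.08
Node uu (S = 118.5): continuation = 1/1.03·[0.3600·0.0000 + 0.6400·0.0000] = 0.0000; exercise value = 0.0000 ≤ continuation, so V_uu = 0.0000
Node ud (S = 74.59): continuation = 1/1.03·[0.3600·0.0000 + 0.6400·11.6006] = 7.2082; exercise value = 0.4125 ≤ continuation, so V_ud = 7.2082
Node dd (S = 46.96): continuation = 1/1.03·[0.3600·11.6006 + 0.6400·35.0819] = 25.8530; exercise value = 28.0375 > continuation, so V_dd = 28.0375 (exercise)
Node u (S = 87.75): continuation = 1/1.03·[0.3600·0.0000 + 0.6400·7.2082] = 4.4789; exercise value = 0.0000 ≤ continuation, so V_u = 4.4789
Node d (S = 55.25): continuation = 1/1.03·[0.3600·7.2082 + 0.6400·28.0375] = 19.9407; exercise value = 19.7500 ≤ continuation, so V_d = 19.9407
Node 0 (S = 65): continuation = 1/1.03·[0.3600·4.4789 + 0.6400·19.9407] = 13.9558; exercise value = 10.0000 ≤ continuation, so V_0 = 13.9558

$13.96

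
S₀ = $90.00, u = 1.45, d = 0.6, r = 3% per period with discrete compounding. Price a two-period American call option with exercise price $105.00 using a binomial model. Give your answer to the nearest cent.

$20.32

Risk-neutral probability p = (1 + 0.03 − 0.6)/(1.45 − 0.6) = 0.4300/0.8500 = 0.5059
Terminal stock prices: S_uu = 189.2, S_ud = 78.3, S_dd = 32.4
Terminal payoffs (S − K): max(84.22, 0) = 84.22, max(-26.7, 0) = 0, max(-72.6, 0) = 0
Node u (S = 130.5): continuation = 1/1.03·[0.5059·84.2250 + 0.4941·0.0000] = 41.3669; exercise value = 25.5000 ≤ continuation, so V_u = 41.3669
Node d (S = 54): continuation = 1/1.03·[0.5059·0.0000 + 0.4941·0.0000] = 0.0000; exercise value = 0.0000 ≤ continuation, so V_d = 0.0000
Node 0 (S = 90): continuation = 1/1.03·[0.5059·41.3669 + 0.4941·0.0000] = 20.3173; exercise value = 0.0000 ≤ continuation, so V_0 = 20.3173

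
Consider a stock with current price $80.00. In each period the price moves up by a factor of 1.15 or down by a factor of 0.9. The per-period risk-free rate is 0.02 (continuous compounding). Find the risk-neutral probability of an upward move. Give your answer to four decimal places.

Risk-neutral probability p = (e^0.02 − 0.9)/(1.15 − 0.9) = 0.1202/0.2500 = 0.4808

p = 0.4808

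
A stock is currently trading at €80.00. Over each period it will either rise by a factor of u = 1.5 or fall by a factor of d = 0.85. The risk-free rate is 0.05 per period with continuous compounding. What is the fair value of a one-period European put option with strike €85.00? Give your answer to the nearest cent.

Risk-neutral probability p = (e^0.05 − 0.85)/(1.5 − 0.85) = 0.2013/0.6500 = 0.3096
Terminal stock prices: S_u = 120, S_d = 68
Terminal payoffs (K − S): max(-35, 0) = 0, max(17, 0) = 17
Node 0 (S = 80): V_0 = e^(−0.05)·[0.3096·0.0000 + 0.6904·17.0000] = 11.1636

€11.16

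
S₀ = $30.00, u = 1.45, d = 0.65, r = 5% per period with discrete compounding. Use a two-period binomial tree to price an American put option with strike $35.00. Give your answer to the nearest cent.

Risk-neutral probability p = (1 + 0.05 − 0.65)/(1.45 − 0.65) = 0.4000/0.8000 = 0.5000
Terminal stock prices: S_uu = 63.08, S_ud = 28.28, S_dd = 12.68
Terminal payoffs (K − S): max(-28.08, 0) = 0, max(6.725, 0) = 6.725, max(22.32, 0) = 22.32
Node u (S = 43.5): continuation = 1/1.05·[0.5000·0.0000 + 0.5000·6.7250] = 3.2024; exercise value = 0.0000 ≤ continuation, so V_u = 3.2024
Node d (S = 19.5): continuation = 1/1.05·[0.5000·6.7250 + 0.5000·22.3250] = 13.8333; exercise value = 15.5000 > continuation, so V_d = 15.5000 (exercise)
Node 0 (S = 30): continuation = 1/1.05·[0.5000·3.2024 + 0.5000·15.5000] = 8.9059; exercise value = 5.0000 ≤ continuation, so V_0 = 8.9059

$8.91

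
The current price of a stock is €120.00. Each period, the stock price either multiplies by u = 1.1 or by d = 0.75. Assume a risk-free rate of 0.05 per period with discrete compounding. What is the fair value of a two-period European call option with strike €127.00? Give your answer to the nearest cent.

Risk-neutral probability p = (1 + 0.05 − 0.75)/(1.1 − 0.75) = 0.3000/0.3500 = 0.8571
Terminal stock prices: S_uu = 145.2, S_ud = 99, S_dd = 67.5
Terminal payoffs (S − K): max(18.2, 0) = 18.2, max(-28, 0) = 0, max(-59.5, 0) = 0
Node u (S = 132): V_u = 1/1.05·[0.8571·18.2000 + 0.1429·0.0000] = 14.8571
Node d (S = 90): V_d = 1/1.05·[0.8571·0.0000 + 0.1429·0.0000] = 0.0000
Node 0 (S = 120): V_0 = 1/1.05·[0.8571·14.8571 + 0.1429·0.0000] = 12.1283

€12.13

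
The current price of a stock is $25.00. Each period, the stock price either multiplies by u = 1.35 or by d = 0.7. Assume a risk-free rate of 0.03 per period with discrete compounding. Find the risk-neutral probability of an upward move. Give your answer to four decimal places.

p = 0.5077

Risk-neutral probability p = (1 + 0.03 − 0.7)/(1.35 − 0.7) = 0.3300/0.6500 = 0.5077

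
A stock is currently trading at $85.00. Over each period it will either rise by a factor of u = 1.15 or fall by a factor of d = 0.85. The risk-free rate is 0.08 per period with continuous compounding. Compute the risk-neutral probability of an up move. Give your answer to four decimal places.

Risk-neutral probability p = (e^0.08 − 0.85)/(1.15 − 0.85) = 0.2333/0.3000 = 0.7776

p = 0.7776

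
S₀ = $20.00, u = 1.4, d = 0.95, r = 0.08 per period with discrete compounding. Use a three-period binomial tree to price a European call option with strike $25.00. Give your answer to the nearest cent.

Risk-neutral probability p = (1 + 0.08 − 0.95)/(1.4 − 0.95) = 0.1300/0.4500 = 0.2889
Terminal stock prices: S_uuu = 54.88, S_uud = 37.24, S_udd = 25.27, S_ddd = 17.15
Terminal payoffs (S − K): max(29.88, 0) = 29.88, max(12.24, 0) = 12.24, max(0.27, 0) = 0.27, max(-7.853, 0) = 0
Node uu (S = 39.2): V_uu = 1/1.08·[0.2889·29.8800 + 0.7111·12.2400] = 16.0519
Node ud (S = 26.6): V_ud = 1/1.08·[0.2889·12.2400 + 0.7111·0.2700] = 3.4519
Node dd (S = 18.05): V_dd = 1/1.08·[0.2889·0.2700 + 0.7111·0.0000] = 0.0722
Node u (S = 28): V_u = 1/1.08·[0.2889·16.0519 + 0.7111·3.4519] = 6.5665
Node d (S = 19): V_d = 1/1.08·[0.2889·3.4519 + 0.7111·0.0722] = 0.9709
Node 0 (S = 20): V_0 = 1/1.08·[0.2889·6.5665 + 0.7111·0.9709] = 2.3957

$2.40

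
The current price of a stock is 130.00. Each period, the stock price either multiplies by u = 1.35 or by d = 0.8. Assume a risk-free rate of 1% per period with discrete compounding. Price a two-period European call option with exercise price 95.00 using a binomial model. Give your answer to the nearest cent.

Risk-neutral probability p = (1 + 0.01 − 0.8)/(1.35 − 0.8) = 0.2100/0.5500 = 0.3818
Terminal stock prices: S_uu = 236.9, S_ud = 140.4, S_dd = 83.2
Terminal payoffs (S − K): max(141.9, 0) = 141.9, max(45.4, 0) = 45.4, max(-11.8, 0) = 0
Node u (S = 175.5): V_u = 1/1.01·[0.3818·141.9250 + 0.6182·45.4000] = 81.4406
Node d (S = 104): V_d = 1/1.01·[0.3818·45.4000 + 0.6182·0.0000] = 17.1629
Node 0 (S = 130): V_0 = 1/1.01·[0.3818·81.4406 + 0.6182·17.1629] = 41.2924

41.29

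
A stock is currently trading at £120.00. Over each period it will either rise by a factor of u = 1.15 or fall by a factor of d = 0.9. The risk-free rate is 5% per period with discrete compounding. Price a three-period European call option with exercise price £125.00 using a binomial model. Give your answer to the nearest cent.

£17.38

Risk-neutral probability p = (1 + 0.05 − 0.9)/(1.15 − 0.9) = 0.1500/0.2500 = 0.6000
Terminal stock prices: S_uuu = 182.5, S_uud = 142.8, S_udd = 111.8, S_ddd = 87.48
Terminal payoffs (S − K): max(57.5, 0) = 57.5, max(17.83, 0) = 17.83, max(-13.22, 0) = 0, max(-37.52, 0) = 0
Node uu (S = 158.7): V_uu = 1/1.05·[0.6000·57.5050 + 0.4000·17.8300] = 39.6524
Node ud (S = 124.2): V_ud = 1/1.05·[0.6000·17.8300 + 0.4000·0.0000] = 10.1886
Node dd (S = 97.2): V_dd = 1/1.05·[0.6000·0.0000 + 0.4000·0.0000] = 0.0000
Node u (S = 138): V_u = 1/1.05·[0.6000·39.6524 + 0.4000·10.1886] = 26.5399
Node d (S = 108): V_d = 1/1.05·[0.6000·10.1886 + 0.4000·0.0000] = 5.8220
Node 0 (S = 120): V_0 = 1/1.05·[0.6000·26.5399 + 0.4000·5.8220] = 17.3836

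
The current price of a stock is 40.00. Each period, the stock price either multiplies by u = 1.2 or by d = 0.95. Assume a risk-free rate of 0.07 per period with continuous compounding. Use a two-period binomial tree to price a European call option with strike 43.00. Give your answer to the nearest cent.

4.18

Risk-neutral probability p = (e^0.07 − 0.95)/(1.2 − 0.95) = 0.1225/0.2500 = 0.4900
Terminal stock prices: S_uu = 57.6, S_ud = 45.6, S_dd = 36.1
Terminal payoffs (S − K): max(14.6, 0) = 14.6, max(2.6, 0) = 2.6, max(-6.9, 0) = 0
Node u (S = 48): V_u = e^(−0.07)·[0.4900·14.6000 + 0.5100·2.6000] = 7.9071
Node d (S = 38): V_d = e^(−0.07)·[0.4900·2.6000 + 0.5100·0.0000] = 1.1879
Node 0 (S = 40): V_0 = e^(−0.07)·[0.4900·7.9071 + 0.5100·1.1879] = 4.1776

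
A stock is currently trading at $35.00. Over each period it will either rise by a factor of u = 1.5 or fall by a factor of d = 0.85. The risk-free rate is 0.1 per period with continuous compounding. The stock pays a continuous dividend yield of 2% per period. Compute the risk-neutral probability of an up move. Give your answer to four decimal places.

Per-period risk-free factor R = e^0.1 = 1.1052; dividend-adjusted growth = e^(0.1−0.02) = 1.0833.
Risk-neutral probability p = (1.0833 − 0.85)/(1.5 − 0.85) = 0.2333/0.6500 = 0.3589

p = 0.3589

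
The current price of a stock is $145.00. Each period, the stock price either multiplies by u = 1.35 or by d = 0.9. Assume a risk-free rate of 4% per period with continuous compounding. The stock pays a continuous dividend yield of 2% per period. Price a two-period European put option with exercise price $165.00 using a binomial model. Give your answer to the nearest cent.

$23.58

Per-period risk-free factor R = e^0.04 = 1.0408; dividend-adjusted growth = e^(0.04−0.02) = 1.0202.
Risk-neutral probability p = (1.0202 − 0.9)/(1.35 − 0.9) = 0.1202/0.4500 = 0.2671
Terminal stock prices: S_uu = 264.3, S_ud = 176.2, S_dd = 117.5
Terminal payoffs (K − S): max(-99.26, 0) = 0, max(-11.18, 0) = 0, max(47.55, 0) = 47.55
Node u (S = 195.8): V_u = e^(−0.04)·[0.2671·0.0000 + 0.7329·0.0000] = 0.0000
Node d (S = 130.5): V_d = e^(−0.04)·[0.2671·0.0000 + 0.7329·47.5500] = 33.4823
Node 0 (S = 145): V_0 = e^(−0.04)·[0.2671·0.0000 + 0.7329·33.4823] = 23.5765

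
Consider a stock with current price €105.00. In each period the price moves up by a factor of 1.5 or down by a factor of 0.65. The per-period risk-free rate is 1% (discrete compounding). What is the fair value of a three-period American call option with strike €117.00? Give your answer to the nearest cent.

Risk-neutral probability p = (1 + 0.01 − 0.65)/(1.5 − 0.65) = 0.3600/0.8500 = 0.4235
Terminal stock prices: S_uuu = 354.4, S_uud = 153.6, S_udd = 66.54, S_ddd = 28.84
Terminal payoffs (S − K): max(237.4, 0) = 237.4, max(36.56, 0) = 36.56, max(-50.46, 0) = 0, max(-88.16, 0) = 0
Node uu (S = 236.2): continuation = 1/1.01·[0.4235·237.3750 + 0.5765·36.5625] = 120.4084; exercise value = 119.2500 ≤ continuation, so V_uu = 120.4084
Node ud (S = 102.4): continuation = 1/1.01·[0.4235·36.5625 + 0.5765·0.0000] = 15.3320; exercise value = 0.0000 ≤ continuation, so V_ud = 15.3320
Node dd (S = 44.36): continuation = 1/1.01·[0.4235·0.0000 + 0.5765·0.0000] = 0.0000; exercise value = 0.0000 ≤ continuation, so V_dd = 0.0000
Node u (S = 157.5): continuation = 1/1.01·[0.4235·120.4084 + 0.5765·15.3320] = 59.2425; exercise value = 40.5000 ≤ continuation, so V_u = 59.2425
Node d (S = 68.25): continuation = 1/1.01·[0.4235·15.3320 + 0.5765·0.0000] = 6.4292; exercise value = 0.0000 ≤ continuation, so V_d = 6.4292
Node 0 (S = 105): continuation = 1/1.01·[0.4235·59.2425 + 0.5765·6.4292] = 28.5121; exercise value = 0.0000 ≤ continuation, so V_0 = 28.5121

€28.51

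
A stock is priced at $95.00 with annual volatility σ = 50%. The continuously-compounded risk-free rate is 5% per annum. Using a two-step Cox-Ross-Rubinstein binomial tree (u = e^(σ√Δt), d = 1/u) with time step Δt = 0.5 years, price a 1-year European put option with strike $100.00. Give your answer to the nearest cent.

$17.78

CRR parameters: u = e^(σ√Δt) = e^(0.5·√0.5) = 1.4241, d = 1/u = 0.7022
Per-period rate: rΔt = 0.05·0.5 = 0.025, so R = e^0.025 = 1.0253
Risk-neutral probability p = (e^0.025 − 0.7022)/(1.4241 − 0.7022) = 0.3231/0.7219 = 0.4476
Terminal stock prices: S_uu = 192.7, S_ud = 95, S_dd = 46.84
Terminal payoffs (K − S): max(-92.67, 0) = 0, max(5, 0) = 5, max(53.16, 0) = 53.16
Node u (S = 135.3): V_u = e^(−0.025)·[0.4476·0.0000 + 0.5524·5.0000] = 2.6939
Node d (S = 66.71): V_d = e^(−0.025)·[0.4476·5.0000 + 0.5524·53.1585] = 30.8231
Node 0 (S = 95): V_0 = e^(−0.025)·[0.4476·2.6939 + 0.5524·30.8231] = 17.7826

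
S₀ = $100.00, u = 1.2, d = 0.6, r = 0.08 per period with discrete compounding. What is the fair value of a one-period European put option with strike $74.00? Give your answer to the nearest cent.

Risk-neutral probability p = (1 + 0.08 − 0.6)/(1.2 − 0.6) = 0.4800/0.6000 = 0.8000
Terminal stock prices: S_u = 120, S_d = 60
Terminal payoffs (K − S): max(-46, 0) = 0, max(14, 0) = 14
Node 0 (S = 100): V_0 = 1/1.08·[0.8000·0.0000 + 0.2000·14.0000] = 2.5926

$2.59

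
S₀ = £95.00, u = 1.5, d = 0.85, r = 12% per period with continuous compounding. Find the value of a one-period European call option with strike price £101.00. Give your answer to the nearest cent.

Risk-neutral probability p = (e^0.12 − 0.85)/(1.5 − 0.85) = 0.2775/0.6500 = 0.4269
Terminal stock prices: S_u = 142.5, S_d = 80.75
Terminal payoffs (S − K): max(41.5, 0) = 41.5, max(-20.25, 0) = 0
Node 0 (S = 95): V_0 = e^(−0.12)·[0.4269·41.5000 + 0.5731·0.0000] = 15.7137

£15.71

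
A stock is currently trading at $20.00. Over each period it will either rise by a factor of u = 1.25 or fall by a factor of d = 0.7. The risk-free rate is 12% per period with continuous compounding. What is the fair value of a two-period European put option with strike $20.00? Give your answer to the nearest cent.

$1.08

Risk-neutral probability p = (e^0.12 − 0.7)/(1.25 − 0.7) = 0.4275/0.5500 = 0.7773
Terminal stock prices: S_uu = 31.25, S_ud = 17.5, S_dd = 9.8
Terminal payoffs (K − S): max(-11.25, 0) = 0, max(2.5, 0) = 2.5, max(10.2, 0) = 10.2
Node u (S = 25): V_u = e^(−0.12)·[0.7773·0.0000 + 0.2227·2.5000] = 0.4939
Node d (S = 14): V_d = e^(−0.12)·[0.7773·2.5000 + 0.2227·10.2000] = 3.7384
Node 0 (S = 20): V_0 = e^(−0.12)·[0.7773·0.4939 + 0.2227·3.7384] = 1.0790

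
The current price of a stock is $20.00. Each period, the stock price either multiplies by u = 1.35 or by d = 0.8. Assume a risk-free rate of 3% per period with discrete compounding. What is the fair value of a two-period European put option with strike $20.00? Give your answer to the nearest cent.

Risk-neutral probability p = (1 + 0.03 − 0.8)/(1.35 − 0.8) = 0.2300/0.5500 = 0.4182
Terminal stock prices: S_uu = 36.45, S_ud = 21.6, S_dd = 12.8
Terminal payoffs (K − S): max(-16.45, 0) = 0, max(-1.6, 0) = 0, max(7.2, 0) = 7.2
Node u (S = 27): V_u = 1/1.03·[0.4182·0.0000 + 0.5818·0.0000] = 0.0000
Node d (S = 16): V_d = 1/1.03·[0.4182·0.0000 + 0.5818·7.2000] = 4.0671
Node 0 (S = 20): V_0 = 1/1.03·[0.4182·0.0000 + 0.5818·4.0671] = 2.2974

$2.30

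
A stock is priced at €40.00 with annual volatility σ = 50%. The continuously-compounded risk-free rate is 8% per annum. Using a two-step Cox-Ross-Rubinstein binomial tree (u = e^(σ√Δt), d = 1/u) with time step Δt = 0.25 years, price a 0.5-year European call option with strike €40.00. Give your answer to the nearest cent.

€5.69

CRR parameters: u = e^(σ√Δt) = e^(0.5·√0.25) = 1.2840, d = 1/u = 0.7788
Per-period rate: rΔt = 0.08·0.25 = 0.02, so R = e^0.02 = 1.0202
Risk-neutral probability p = (e^0.02 − 0.7788)/(1.2840 − 0.7788) = 0.2414/0.5052 = 0.4778
Terminal stock prices: S_uu = 65.95, S_ud = 40, S_dd = 24.26
Terminal payoffs (S − K): max(25.95, 0) = 25.95, max(0, 0) = 0, max(-15.74, 0) = 0
Node u (S = 51.36): V_u = e^(−0.02)·[0.4778·25.9489 + 0.5222·0.0000] = 12.1531
Node d (S = 31.15): V_d = e^(−0.02)·[0.4778·0.0000 + 0.5222·0.0000] = 0.0000
Node 0 (S = 40): V_0 = e^(−0.02)·[0.4778·12.1531 + 0.5222·0.0000] = 5.6919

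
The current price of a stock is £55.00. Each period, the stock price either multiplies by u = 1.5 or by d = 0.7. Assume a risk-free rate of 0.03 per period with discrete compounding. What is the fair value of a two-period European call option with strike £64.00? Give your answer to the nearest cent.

£9.58

Risk-neutral probability p = (1 + 0.03 − 0.7)/(1.5 − 0.7) = 0.3300/0.8000 = 0.4125
Terminal stock prices: S_uu = 123.8, S_ud = 57.75, S_dd = 26.95
Terminal payoffs (S − K): max(59.75, 0) = 59.75, max(-6.25, 0) = 0, max(-37.05, 0) = 0
Node u (S = 82.5): V_u = 1/1.03·[0.4125·59.7500 + 0.5875·0.0000] = 23.9290
Node d (S = 38.5): V_d = 1/1.03·[0.4125·0.0000 + 0.5875·0.0000] = 0.0000
Node 0 (S = 55): V_0 = 1/1.03·[0.4125·23.9290 + 0.5875·0.0000] = 9.5832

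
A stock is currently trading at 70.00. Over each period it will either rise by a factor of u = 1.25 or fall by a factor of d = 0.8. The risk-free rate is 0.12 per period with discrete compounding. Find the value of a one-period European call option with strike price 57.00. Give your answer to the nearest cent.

Risk-neutral probability p = (1 + 0.12 − 0.8)/(1.25 − 0.8) = 0.3200/0.4500 = 0.7111
Terminal stock prices: S_u = 87.5, S_d = 56
Terminal payoffs (S − K): max(30.5, 0) = 30.5, max(-1, 0) = 0
Node 0 (S = 70): V_0 = 1/1.12·[0.7111·30.5000 + 0.2889·0.0000] = 19.3651

19.37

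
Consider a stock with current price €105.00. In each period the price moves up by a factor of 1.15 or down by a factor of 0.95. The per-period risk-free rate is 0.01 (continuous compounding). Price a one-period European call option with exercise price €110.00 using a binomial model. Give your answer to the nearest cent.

€3.20

Risk-neutral probability p = (e^0.01 − 0.95)/(1.15 − 0.95) = 0.0601/0.2000 = 0.3003
Terminal stock prices: S_u = 120.7, S_d = 99.75
Terminal payoffs (S − K): max(10.75, 0) = 10.75, max(-10.25, 0) = 0
Node 0 (S = 105): V_0 = e^(−0.01)·[0.3003·10.7500 + 0.6997·0.0000] = 3.1956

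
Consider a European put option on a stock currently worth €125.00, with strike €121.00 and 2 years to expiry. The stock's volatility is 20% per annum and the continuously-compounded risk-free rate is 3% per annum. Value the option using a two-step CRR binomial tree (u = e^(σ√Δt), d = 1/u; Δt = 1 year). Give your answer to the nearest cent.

CRR parameters: u = e^(σ√Δt) = e^(0.2·√1) = 1.2214, d = 1/u = 0.8187
Per-period rate: rΔt = 0.03·1 = 0.03, so R = e^0.03 = 1.0305
Risk-neutral probability p = (e^0.03 − 0.8187)/(1.2214 − 0.8187) = 0.2117/0.4027 = 0.5258
Terminal stock prices: S_uu = 186.5, S_ud = 125, S_dd = 83.79
Terminal payoffs (K − S): max(-65.48, 0) = 0, max(-4, 0) = 0, max(37.21, 0) = 37.21
Node u (S = 152.7): V_u = e^(−0.03)·[0.5258·0.0000 + 0.4742·0.0000] = 0.0000
Node d (S = 102.3): V_d = e^(−0.03)·[0.5258·0.0000 + 0.4742·37.2100] = 17.1236
Node 0 (S = 125): V_0 = e^(−0.03)·[0.5258·0.0000 + 0.4742·17.1236] = 7.8801

€7.88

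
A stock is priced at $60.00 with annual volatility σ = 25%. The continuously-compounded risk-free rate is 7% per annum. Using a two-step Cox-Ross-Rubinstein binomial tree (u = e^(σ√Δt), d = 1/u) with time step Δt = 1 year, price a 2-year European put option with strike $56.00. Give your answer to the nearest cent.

CRR parameters: u = e^(σ√Δt) = e^(0.25·√1) = 1.2840, d = 1/u = 0.7788
Per-period rate: rΔt = 0.07·1 = 0.07, so R = e^0.07 = 1.0725
Risk-neutral probability p = (e^0.07 − 0.7788)/(1.2840 − 0.7788) = 0.2937/0.5052 = 0.5813
Terminal stock prices: S_uu = 98.92, S_ud = 60, S_dd = 36.39
Terminal payoffs (K − S): max(-42.92, 0) = 0, max(-4, 0) = 0, max(19.61, 0) = 19.61
Node u (S = 77.04): V_u = e^(−0.07)·[0.5813·0.0000 + 0.4187·0.0000] = 0.0000
Node d (S = 46.73): V_d = e^(−0.07)·[0.5813·0.0000 + 0.4187·19.6082] = 7.6542
Node 0 (S = 60): V_0 = e^(−0.07)·[0.5813·0.0000 + 0.4187·7.6542] = 2.9878

$2.99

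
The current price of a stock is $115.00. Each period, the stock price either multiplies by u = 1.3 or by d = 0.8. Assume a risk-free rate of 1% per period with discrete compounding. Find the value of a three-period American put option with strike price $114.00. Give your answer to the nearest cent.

$18.35

Risk-neutral probability p = (1 + 0.01 − 0.8)/(1.3 − 0.8) = 0.2100/0.5000 = 0.4200
Terminal stock prices: S_uuu = 252.7, S_uud = 155.5, S_udd = 95.68, S_ddd = 58.88
Terminal payoffs (K − S): max(-138.7, 0) = 0, max(-41.48, 0) = 0, max(18.32, 0) = 18.32, max(55.12, 0) = 55.12
Node uu (S = 194.4): continuation = 1/1.01·[0.4200·0.0000 + 0.5800·0.0000] = 0.0000; exercise value = 0.0000 ≤ continuation, so V_uu = 0.0000
Node ud (S = 119.6): continuation = 1/1.01·[0.4200·0.0000 + 0.5800·18.3200] = 10.5204; exercise value = 0.0000 ≤ continuation, so V_ud = 10.5204
Node dd (S = 73.6): continuation = 1/1.01·[0.4200·18.3200 + 0.5800·55.1200] = 39.2713; exercise value = 40.4000 > continuation, so V_dd = 40.4000 (exercise)
Node u (S = 149.5): continuation = 1/1.01·[0.4200·0.0000 + 0.5800·10.5204] = 6.0414; exercise value = 0.0000 ≤ continuation, so V_u = 6.0414
Node d (S = 92): continuation = 1/1.01·[0.4200·10.5204 + 0.5800·40.4000] = 27.5748; exercise value = 22.0000 ≤ continuation, so V_d = 27.5748
Node 0 (S = 115): continuation = 1/1.01·[0.4200·6.0414 + 0.5800·27.5748] = 18.3473; exercise value = 0.0000 ≤ continuation, so V_0 = 18.3473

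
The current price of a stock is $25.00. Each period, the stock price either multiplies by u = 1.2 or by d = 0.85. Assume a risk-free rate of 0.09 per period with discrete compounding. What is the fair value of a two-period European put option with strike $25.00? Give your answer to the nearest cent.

$0.58

Risk-neutral probability p = (1 + 0.09 − 0.85)/(1.2 − 0.85) = 0.2400/0.3500 = 0.6857
Terminal stock prices: S_uu = 36, S_ud = 25.5, S_dd = 18.06
Terminal payoffs (K − S): max(-11, 0) = 0, max(-0.5, 0) = 0, max(6.938, 0) = 6.938
Node u (S = 30): V_u = 1/1.09·[0.6857·0.0000 + 0.3143·0.0000] = 0.0000
Node d (S = 21.25): V_d = 1/1.09·[0.6857·0.0000 + 0.3143·6.9375] = 2.0003
Node 0 (S = 25): V_0 = 1/1.09·[0.6857·0.0000 + 0.3143·2.0003] = 0.5768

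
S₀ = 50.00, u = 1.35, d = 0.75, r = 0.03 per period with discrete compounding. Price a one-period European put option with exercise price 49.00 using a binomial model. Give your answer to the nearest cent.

Risk-neutral probability p = (1 + 0.03 − 0.75)/(1.35 − 0.75) = 0.2800/0.6000 = 0.4667
Terminal stock prices: S_u = 67.5, S_d = 37.5
Terminal payoffs (K − S): max(-18.5, 0) = 0, max(11.5, 0) = 11.5
Node 0 (S = 50): V_0 = 1/1.03·[0.4667·0.0000 + 0.5333·11.5000] = 5.9547

5.95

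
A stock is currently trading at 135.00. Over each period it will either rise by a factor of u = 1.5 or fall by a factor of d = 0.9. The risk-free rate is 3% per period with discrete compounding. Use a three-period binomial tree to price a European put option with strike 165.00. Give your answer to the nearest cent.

29.64

Risk-neutral probability p = (1 + 0.03 − 0.9)/(1.5 − 0.9) = 0.1300/0.6000 = 0.2167
Terminal stock prices: S_uuu = 455.6, S_uud = 273.4, S_udd = 164, S_ddd = 98.42
Terminal payoffs (K − S): max(-290.6, 0) = 0, max(-108.4, 0) = 0, max(0.975, 0) = 0.975, max(66.58, 0) = 66.58
Node uu (S = 303.8): V_uu = 1/1.03·[0.2167·0.0000 + 0.7833·0.0000] = 0.0000
Node ud (S = 182.2): V_ud = 1/1.03·[0.2167·0.0000 + 0.7833·0.9750] = 0.7415
Node dd (S = 109.4): V_dd = 1/1.03·[0.2167·0.9750 + 0.7833·66.5850] = 50.8442
Node u (S = 202.5): V_u = 1/1.03·[0.2167·0.0000 + 0.7833·0.7415] = 0.5639
Node d (S = 121.5): V_d = 1/1.03·[0.2167·0.7415 + 0.7833·50.8442] = 38.8239
Node 0 (S = 135): V_0 = 1/1.03·[0.2167·0.5639 + 0.7833·38.8239] = 29.6449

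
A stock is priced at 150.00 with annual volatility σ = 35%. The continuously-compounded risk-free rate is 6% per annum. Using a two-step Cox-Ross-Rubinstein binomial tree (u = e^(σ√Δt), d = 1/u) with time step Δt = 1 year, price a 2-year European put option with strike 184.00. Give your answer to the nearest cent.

39.37

CRR parameters: u = e^(σ√Δt) = e^(0.35·√1) = 1.4191, d = 1/u = 0.7047
Per-period rate: rΔt = 0.06·1 = 0.06, so R = e^0.06 = 1.0618
Risk-neutral probability p = (e^0.06 − 0.7047)/(1.4191 − 0.7047) = 0.3571/0.7144 = 0.4999
Terminal stock prices: S_uu = 302.1, S_ud = 150, S_dd = 74.49
Terminal payoffs (K − S): max(-118.1, 0) = 0, max(34, 0) = 34, max(109.5, 0) = 109.5
Node u (S = 212.9): V_u = e^(−0.06)·[0.4999·0.0000 + 0.5001·34.0000] = 16.0118
Node d (S = 105.7): V_d = e^(−0.06)·[0.4999·34.0000 + 0.5001·109.5122] = 67.5815
Node 0 (S = 150): V_0 = e^(−0.06)·[0.4999·16.0118 + 0.5001·67.5815] = 39.3654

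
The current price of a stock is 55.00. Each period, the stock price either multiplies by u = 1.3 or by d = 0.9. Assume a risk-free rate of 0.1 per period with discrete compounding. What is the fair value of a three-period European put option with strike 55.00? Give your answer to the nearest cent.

Risk-neutral probability p = (1 + 0.1 − 0.9)/(1.3 − 0.9) = 0.2000/0.4000 = 0.5000
Terminal stock prices: S_uuu = 120.8, S_uud = 83.66, S_udd = 57.92, S_ddd = 40.1
Terminal payoffs (K − S): max(-65.84, 0) = 0, max(-28.66, 0) = 0, max(-2.915, 0) = 0, max(14.9, 0) = 14.9
Node uu (S = 92.95): V_uu = 1/1.1·[0.5000·0.0000 + 0.5000·0.0000] = 0.0000
Node ud (S = 64.35): V_ud = 1/1.1·[0.5000·0.0000 + 0.5000·0.0000] = 0.0000
Node dd (S = 44.55): V_dd = 1/1.1·[0.5000·0.0000 + 0.5000·14.9050] = 6.7750
Node u (S = 71.5): V_u = 1/1.1·[0.5000·0.0000 + 0.5000·0.0000] = 0.0000
Node d (S = 49.5): V_d = 1/1.1·[0.5000·0.0000 + 0.5000·6.7750] = 3.0795
Node 0 (S = 55): V_0 = 1/1.1·[0.5000·0.0000 + 0.5000·3.0795] = 1.3998

1.40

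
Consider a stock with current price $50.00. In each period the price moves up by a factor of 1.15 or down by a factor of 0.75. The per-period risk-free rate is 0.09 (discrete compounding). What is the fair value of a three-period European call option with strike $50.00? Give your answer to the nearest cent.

Risk-neutral probability p = (1 + 0.09 − 0.75)/(1.15 − 0.75) = 0.3400/0.4000 = 0.8500
Terminal stock prices: S_uuu = 76.04, S_uud = 49.59, S_udd = 32.34, S_ddd = 21.09
Terminal payoffs (S − K): max(26.04, 0) = 26.04, max(-0.4063, 0) = 0, max(-17.66, 0) = 0, max(-28.91, 0) = 0
Node uu (S = 66.12): V_uu = 1/1.09·[0.8500·26.0437 + 0.1500·0.0000] = 20.3093
Node ud (S = 43.12): V_ud = 1/1.09·[0.8500·0.0000 + 0.1500·0.0000] = 0.0000
Node dd (S = 28.12): V_dd = 1/1.09·[0.8500·0.0000 + 0.1500·0.0000] = 0.0000
Node u (S = 57.5): V_u = 1/1.09·[0.8500·20.3093 + 0.1500·0.0000] = 15.8376
Node d (S = 37.5): V_d = 1/1.09·[0.8500·0.0000 + 0.1500·0.0000] = 0.0000
Node 0 (S = 50): V_0 = 1/1.09·[0.8500·15.8376 + 0.1500·0.0000] = 12.3504

$12.35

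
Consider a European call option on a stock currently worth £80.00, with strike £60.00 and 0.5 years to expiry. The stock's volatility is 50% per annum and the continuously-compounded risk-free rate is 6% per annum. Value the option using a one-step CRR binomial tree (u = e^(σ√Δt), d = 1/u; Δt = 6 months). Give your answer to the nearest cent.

CRR parameters: u = e^(σ√Δt) = e^(0.5·√0.5) = 1.4241, d = 1/u = 0.7022
Per-period rate: rΔt = 0.06·0.5 = 0.03, so R = e^0.03 = 1.0305
Risk-neutral probability p = (e^0.03 − 0.7022)/(1.4241 − 0.7022) = 0.3283/0.7219 = 0.4547
Terminal stock prices: S_u = 113.9, S_d = 56.18
Terminal payoffs (S − K): max(53.93, 0) = 53.93, max(-3.825, 0) = 0
Node 0 (S = 80): V_0 = e^(−0.03)·[0.4547·53.9295 + 0.5453·0.0000] = 23.7973

£23.80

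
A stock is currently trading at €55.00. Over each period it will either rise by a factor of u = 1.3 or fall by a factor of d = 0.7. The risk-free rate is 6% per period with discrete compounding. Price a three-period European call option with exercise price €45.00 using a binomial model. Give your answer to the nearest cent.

Risk-neutral probability p = (1 + 0.06 − 0.7)/(1.3 − 0.7) = 0.3600/0.6000 = 0.6000
Terminal stock prices: S_uuu = 120.8, S_uud = 65.06, S_udd = 35.03, S_ddd = 18.86
Terminal payoffs (S − K): max(75.84, 0) = 75.84, max(20.06, 0) = 20.06, max(-9.965, 0) = 0, max(-26.14, 0) = 0
Node uu (S = 92.95): V_uu = 1/1.06·[0.6000·75.8350 + 0.4000·20.0650] = 50.4972
Node ud (S = 50.05): V_ud = 1/1.06·[0.6000·20.0650 + 0.4000·0.0000] = 11.3575
Node dd (S = 26.95): V_dd = 1/1.06·[0.6000·0.0000 + 0.4000·0.0000] = 0.0000
Node u (S = 71.5): V_u = 1/1.06·[0.6000·50.4972 + 0.4000·11.3575] = 32.8692
Node d (S = 38.5): V_d = 1/1.06·[0.6000·11.3575 + 0.4000·0.0000] = 6.4288
Node 0 (S = 55): V_0 = 1/1.06·[0.6000·32.8692 + 0.4000·6.4288] = 21.0312

€21.03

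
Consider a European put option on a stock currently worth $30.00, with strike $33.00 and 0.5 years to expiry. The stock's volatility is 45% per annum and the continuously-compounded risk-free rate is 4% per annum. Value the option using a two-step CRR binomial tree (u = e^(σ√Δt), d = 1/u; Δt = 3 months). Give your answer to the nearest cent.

CRR parameters: u = e^(σ√Δt) = e^(0.45·√0.25) = 1.2523, d = 1/u = 0.7985
Per-period rate: rΔt = 0.04·0.25 = 0.01, so R = e^0.01 = 1.0101
Risk-neutral probability p = (e^0.01 − 0.7985)/(1.2523 − 0.7985) = 0.2115/0.4538 = 0.4661
Terminal stock prices: S_uu = 47.05, S_ud = 30, S_dd = 19.13
Terminal payoffs (K − S): max(-14.05, 0) = 0, max(3, 0) = 3, max(13.87, 0) = 13.87
Node u (S = 37.57): V_u = e^(−0.01)·[0.4661·0.0000 + 0.5339·3.0000] = 1.5857
Node d (S = 23.96): V_d = e^(−0.01)·[0.4661·3.0000 + 0.5339·13.8712] = 8.7162
Node 0 (S = 30): V_0 = e^(−0.01)·[0.4661·1.5857 + 0.5339·8.7162] = 5.3387

$5.34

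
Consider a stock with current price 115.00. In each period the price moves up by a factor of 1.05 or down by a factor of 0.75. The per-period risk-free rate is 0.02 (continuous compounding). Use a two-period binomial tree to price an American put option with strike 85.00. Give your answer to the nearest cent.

0.19

Risk-neutral probability p = (e^0.02 − 0.75)/(1.05 − 0.75) = 0.2702/0.3000 = 0.9007
Terminal stock prices: S_uu = 126.8, S_ud = 90.56, S_dd = 64.69
Terminal payoffs (K − S): max(-41.79, 0) = 0, max(-5.562, 0) = 0, max(20.31, 0) = 20.31
Node u (S = 120.8): continuation = e^(−0.02)·[0.9007·0.0000 + 0.0993·0.0000] = 0.0000; exercise value = 0.0000 ≤ continuation, so V_u = 0.0000
Node d (S = 86.25): continuation = e^(−0.02)·[0.9007·0.0000 + 0.0993·20.3125] = 1.9777; exercise value = 0.0000 ≤ continuation, so V_d = 1.9777
Node 0 (S = 115): continuation = e^(−0.02)·[0.9007·0.0000 + 0.0993·1.9777] = 0.1925; exercise value = 0.0000 ≤ continuation, so V_0 = 0.1925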